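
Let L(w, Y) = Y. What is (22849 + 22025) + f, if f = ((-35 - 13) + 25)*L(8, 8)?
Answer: 44690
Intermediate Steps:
f = -184 (f = ((-35 - 13) + 25)*8 = (-48 + 25)*8 = -23*8 = -184)
(22849 + 22025) + f = (22849 + 22025) - 184 = 44874 - 184 = 44690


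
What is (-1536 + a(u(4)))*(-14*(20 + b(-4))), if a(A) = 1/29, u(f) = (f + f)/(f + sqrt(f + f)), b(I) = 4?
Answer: 14966448/29 ≈ 5.1608e+5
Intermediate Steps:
u(f) = 2*f/(f + sqrt(2)*sqrt(f)) (u(f) = (2*f)/(f + sqrt(2*f)) = (2*f)/(f + sqrt(2)*sqrt(f)) = 2*f/(f + sqrt(2)*sqrt(f)))
a(A) = 1/29
(-1536 + a(u(4)))*(-14*(20 + b(-4))) = (-1536 + 1/29)*(-14*(20 + 4)) = -(-623602)*24/29 = -44543/29*(-336) = 14966448/29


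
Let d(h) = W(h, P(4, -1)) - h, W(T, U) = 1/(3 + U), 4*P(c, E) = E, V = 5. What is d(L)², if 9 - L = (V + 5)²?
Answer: 1010025/121 ≈ 8347.3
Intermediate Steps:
P(c, E) = E/4
L = -91 (L = 9 - (5 + 5)² = 9 - 1*10² = 9 - 1*100 = 9 - 100 = -91)
d(h) = 4/11 - h (d(h) = 1/(3 + (¼)*(-1)) - h = 1/(3 - ¼) - h = 1/(11/4) - h = 4/11 - h)
d(L)² = (4/11 - 1*(-91))² = (4/11 + 91)² = (1005/11)² = 1010025/121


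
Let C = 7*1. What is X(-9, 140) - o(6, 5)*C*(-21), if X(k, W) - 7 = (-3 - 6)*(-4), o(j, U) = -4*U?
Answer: -2897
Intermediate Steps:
X(k, W) = 43 (X(k, W) = 7 + (-3 - 6)*(-4) = 7 - 9*(-4) = 7 + 36 = 43)
C = 7
X(-9, 140) - o(6, 5)*C*(-21) = 43 - -4*5*7*(-21) = 43 - (-20*7)*(-21) = 43 - (-140)*(-21) = 43 - 1*2940 = 43 - 2940 = -2897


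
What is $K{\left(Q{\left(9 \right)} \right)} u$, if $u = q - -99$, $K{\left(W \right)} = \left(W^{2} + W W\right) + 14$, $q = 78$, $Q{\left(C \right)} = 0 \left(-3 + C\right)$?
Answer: $2478$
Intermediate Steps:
$Q{\left(C \right)} = 0$
$K{\left(W \right)} = 14 + 2 W^{2}$ ($K{\left(W \right)} = \left(W^{2} + W^{2}\right) + 14 = 2 W^{2} + 14 = 14 + 2 W^{2}$)
$u = 177$ ($u = 78 - -99 = 78 + 99 = 177$)
$K{\left(Q{\left(9 \right)} \right)} u = \left(14 + 2 \cdot 0^{2}\right) 177 = \left(14 + 2 \cdot 0\right) 177 = \left(14 + 0\right) 177 = 14 \cdot 177 = 2478$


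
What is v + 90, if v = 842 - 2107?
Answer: -1175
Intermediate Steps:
v = -1265
v + 90 = -1265 + 90 = -1175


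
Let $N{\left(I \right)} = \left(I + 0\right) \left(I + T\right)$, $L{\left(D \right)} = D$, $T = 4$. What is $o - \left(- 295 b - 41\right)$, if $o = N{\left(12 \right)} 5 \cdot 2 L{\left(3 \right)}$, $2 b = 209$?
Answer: $\frac{73257}{2} \approx 36629.0$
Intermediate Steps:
$b = \frac{209}{2}$ ($b = \frac{1}{2} \cdot 209 = \frac{209}{2} \approx 104.5$)
$N{\left(I \right)} = I \left(4 + I\right)$ ($N{\left(I \right)} = \left(I + 0\right) \left(I + 4\right) = I \left(4 + I\right)$)
$o = 5760$ ($o = 12 \left(4 + 12\right) 5 \cdot 2 \cdot 3 = 12 \cdot 16 \cdot 10 \cdot 3 = 192 \cdot 30 = 5760$)
$o - \left(- 295 b - 41\right) = 5760 - \left(\left(-295\right) \frac{209}{2} - 41\right) = 5760 - \left(- \frac{61655}{2} - 41\right) = 5760 - - \frac{61737}{2} = 5760 + \frac{61737}{2} = \frac{73257}{2}$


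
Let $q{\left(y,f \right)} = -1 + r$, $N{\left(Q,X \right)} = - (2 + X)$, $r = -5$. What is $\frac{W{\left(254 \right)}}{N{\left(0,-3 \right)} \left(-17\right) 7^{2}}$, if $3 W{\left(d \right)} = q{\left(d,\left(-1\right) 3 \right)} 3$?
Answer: $\frac{6}{833} \approx 0.0072029$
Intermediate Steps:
$N{\left(Q,X \right)} = -2 - X$
$q{\left(y,f \right)} = -6$ ($q{\left(y,f \right)} = -1 - 5 = -6$)
$W{\left(d \right)} = -6$ ($W{\left(d \right)} = \frac{\left(-6\right) 3}{3} = \frac{1}{3} \left(-18\right) = -6$)
$\frac{W{\left(254 \right)}}{N{\left(0,-3 \right)} \left(-17\right) 7^{2}} = - \frac{6}{\left(-2 - -3\right) \left(-17\right) 7^{2}} = - \frac{6}{\left(-2 + 3\right) \left(-17\right) 49} = - \frac{6}{1 \left(-17\right) 49} = - \frac{6}{\left(-17\right) 49} = - \frac{6}{-833} = \left(-6\right) \left(- \frac{1}{833}\right) = \frac{6}{833}$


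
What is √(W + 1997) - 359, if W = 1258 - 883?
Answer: -359 + 2*√593 ≈ -310.30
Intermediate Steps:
W = 375
√(W + 1997) - 359 = √(375 + 1997) - 359 = √2372 - 359 = 2*√593 - 359 = -359 + 2*√593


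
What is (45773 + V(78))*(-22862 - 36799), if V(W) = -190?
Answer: -2719527363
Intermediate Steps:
(45773 + V(78))*(-22862 - 36799) = (45773 - 190)*(-22862 - 36799) = 45583*(-59661) = -2719527363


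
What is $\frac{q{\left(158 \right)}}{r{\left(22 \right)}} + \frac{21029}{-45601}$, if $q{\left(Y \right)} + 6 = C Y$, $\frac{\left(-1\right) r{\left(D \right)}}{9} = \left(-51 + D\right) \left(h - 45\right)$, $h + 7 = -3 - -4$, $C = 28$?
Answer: $- \frac{481382237}{606994911} \approx -0.79306$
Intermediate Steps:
$h = -6$ ($h = -7 - -1 = -7 + \left(-3 + 4\right) = -7 + 1 = -6$)
$r{\left(D \right)} = -23409 + 459 D$ ($r{\left(D \right)} = - 9 \left(-51 + D\right) \left(-6 - 45\right) = - 9 \left(-51 + D\right) \left(-51\right) = - 9 \left(2601 - 51 D\right) = -23409 + 459 D$)
$q{\left(Y \right)} = -6 + 28 Y$
$\frac{q{\left(158 \right)}}{r{\left(22 \right)}} + \frac{21029}{-45601} = \frac{-6 + 28 \cdot 158}{-23409 + 459 \cdot 22} + \frac{21029}{-45601} = \frac{-6 + 4424}{-23409 + 10098} + 21029 \left(- \frac{1}{45601}\right) = \frac{4418}{-13311} - \frac{21029}{45601} = 4418 \left(- \frac{1}{13311}\right) - \frac{21029}{45601} = - \frac{4418}{13311} - \frac{21029}{45601} = - \frac{481382237}{606994911}$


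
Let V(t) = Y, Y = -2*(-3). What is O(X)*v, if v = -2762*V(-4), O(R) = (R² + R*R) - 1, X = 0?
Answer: 16572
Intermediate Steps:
Y = 6
O(R) = -1 + 2*R² (O(R) = (R² + R²) - 1 = 2*R² - 1 = -1 + 2*R²)
V(t) = 6
v = -16572 (v = -2762*6 = -16572)
O(X)*v = (-1 + 2*0²)*(-16572) = (-1 + 2*0)*(-16572) = (-1 + 0)*(-16572) = -1*(-16572) = 16572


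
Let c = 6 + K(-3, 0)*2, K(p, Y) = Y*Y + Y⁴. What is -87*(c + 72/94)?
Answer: -27666/47 ≈ -588.64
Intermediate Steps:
K(p, Y) = Y² + Y⁴
c = 6 (c = 6 + (0² + 0⁴)*2 = 6 + (0 + 0)*2 = 6 + 0*2 = 6 + 0 = 6)
-87*(c + 72/94) = -87*(6 + 72/94) = -87*(6 + 72*(1/94)) = -87*(6 + 36/47) = -87*318/47 = -27666/47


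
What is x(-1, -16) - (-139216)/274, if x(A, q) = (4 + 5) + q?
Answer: 68649/137 ≈ 501.09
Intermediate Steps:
x(A, q) = 9 + q
x(-1, -16) - (-139216)/274 = (9 - 16) - (-139216)/274 = -7 - (-139216)/274 = -7 - 452*(-154/137) = -7 + 69608/137 = 68649/137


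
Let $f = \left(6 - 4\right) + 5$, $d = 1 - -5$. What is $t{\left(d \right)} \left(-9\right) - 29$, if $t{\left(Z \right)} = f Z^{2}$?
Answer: $-2297$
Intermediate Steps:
$d = 6$ ($d = 1 + 5 = 6$)
$f = 7$ ($f = 2 + 5 = 7$)
$t{\left(Z \right)} = 7 Z^{2}$
$t{\left(d \right)} \left(-9\right) - 29 = 7 \cdot 6^{2} \left(-9\right) - 29 = 7 \cdot 36 \left(-9\right) - 29 = 252 \left(-9\right) - 29 = -2268 - 29 = -2297$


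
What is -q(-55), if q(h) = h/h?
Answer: -1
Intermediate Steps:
q(h) = 1
-q(-55) = -1*1 = -1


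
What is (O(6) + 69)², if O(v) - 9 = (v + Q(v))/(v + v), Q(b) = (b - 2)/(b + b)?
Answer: 7991929/1296 ≈ 6166.6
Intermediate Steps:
Q(b) = (-2 + b)/(2*b) (Q(b) = (-2 + b)/((2*b)) = (-2 + b)*(1/(2*b)) = (-2 + b)/(2*b))
O(v) = 9 + (v + (-2 + v)/(2*v))/(2*v) (O(v) = 9 + (v + (-2 + v)/(2*v))/(v + v) = 9 + (v + (-2 + v)/(2*v))/((2*v)) = 9 + (v + (-2 + v)/(2*v))*(1/(2*v)) = 9 + (v + (-2 + v)/(2*v))/(2*v))
(O(6) + 69)² = ((¼)*(-2 + 6 + 38*6²)/6² + 69)² = ((¼)*(1/36)*(-2 + 6 + 38*36) + 69)² = ((¼)*(1/36)*(-2 + 6 + 1368) + 69)² = ((¼)*(1/36)*1372 + 69)² = (343/36 + 69)² = (2827/36)² = 7991929/1296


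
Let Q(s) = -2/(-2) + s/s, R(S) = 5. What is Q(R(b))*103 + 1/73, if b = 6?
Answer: 15039/73 ≈ 206.01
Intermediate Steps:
Q(s) = 2 (Q(s) = -2*(-1/2) + 1 = 1 + 1 = 2)
Q(R(b))*103 + 1/73 = 2*103 + 1/73 = 206 + 1/73 = 15039/73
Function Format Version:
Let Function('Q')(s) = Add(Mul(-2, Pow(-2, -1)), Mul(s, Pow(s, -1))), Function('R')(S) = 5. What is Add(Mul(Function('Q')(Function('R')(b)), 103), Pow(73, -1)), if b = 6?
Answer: Rational(15039, 73) ≈ 206.01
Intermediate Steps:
Function('Q')(s) = 2 (Function('Q')(s) = Add(Mul(-2, Rational(-1, 2)), 1) = Add(1, 1) = 2)
Add(Mul(Function('Q')(Function('R')(b)), 103), Pow(73, -1)) = Add(Mul(2, 103), Pow(73, -1)) = Add(206, Rational(1, 73)) = Rational(15039, 73)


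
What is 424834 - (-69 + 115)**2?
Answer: 422718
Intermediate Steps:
424834 - (-69 + 115)**2 = 424834 - 1*46**2 = 424834 - 1*2116 = 424834 - 2116 = 422718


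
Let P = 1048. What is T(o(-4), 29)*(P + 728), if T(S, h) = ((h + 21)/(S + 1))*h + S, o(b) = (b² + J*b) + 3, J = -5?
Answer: 133644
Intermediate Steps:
o(b) = 3 + b² - 5*b (o(b) = (b² - 5*b) + 3 = 3 + b² - 5*b)
T(S, h) = S + h*(21 + h)/(1 + S) (T(S, h) = ((21 + h)/(1 + S))*h + S = h*(21 + h)/(1 + S) + S = S + h*(21 + h)/(1 + S))
T(o(-4), 29)*(P + 728) = (((3 + (-4)² - 5*(-4)) + (3 + (-4)² - 5*(-4))² + 29² + 21*29)/(1 + (3 + (-4)² - 5*(-4))))*(1048 + 728) = (((3 + 16 + 20) + (3 + 16 + 20)² + 841 + 609)/(1 + (3 + 16 + 20)))*1776 = ((39 + 39² + 841 + 609)/(1 + 39))*1776 = ((39 + 1521 + 841 + 609)/40)*1776 = ((1/40)*3010)*1776 = (301/4)*1776 = 133644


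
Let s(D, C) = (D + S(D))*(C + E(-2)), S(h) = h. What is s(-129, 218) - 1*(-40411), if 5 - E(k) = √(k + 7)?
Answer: -17123 + 258*√5 ≈ -16546.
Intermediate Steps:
E(k) = 5 - √(7 + k) (E(k) = 5 - √(k + 7) = 5 - √(7 + k))
s(D, C) = 2*D*(5 + C - √5) (s(D, C) = (D + D)*(C + (5 - √(7 - 2))) = (2*D)*(C + (5 - √5)) = (2*D)*(5 + C - √5) = 2*D*(5 + C - √5))
s(-129, 218) - 1*(-40411) = 2*(-129)*(5 + 218 - √5) - 1*(-40411) = 2*(-129)*(223 - √5) + 40411 = (-57534 + 258*√5) + 40411 = -17123 + 258*√5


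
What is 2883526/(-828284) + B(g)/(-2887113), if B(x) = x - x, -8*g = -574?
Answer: -1441763/414142 ≈ -3.4813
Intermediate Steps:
g = 287/4 (g = -⅛*(-574) = 287/4 ≈ 71.750)
B(x) = 0
2883526/(-828284) + B(g)/(-2887113) = 2883526/(-828284) + 0/(-2887113) = 2883526*(-1/828284) + 0*(-1/2887113) = -1441763/414142 + 0 = -1441763/414142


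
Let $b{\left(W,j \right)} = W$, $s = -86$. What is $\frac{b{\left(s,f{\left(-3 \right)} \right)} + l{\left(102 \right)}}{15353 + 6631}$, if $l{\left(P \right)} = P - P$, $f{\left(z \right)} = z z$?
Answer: $- \frac{43}{10992} \approx -0.0039119$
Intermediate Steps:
$f{\left(z \right)} = z^{2}$
$l{\left(P \right)} = 0$
$\frac{b{\left(s,f{\left(-3 \right)} \right)} + l{\left(102 \right)}}{15353 + 6631} = \frac{-86 + 0}{15353 + 6631} = - \frac{86}{21984} = \left(-86\right) \frac{1}{21984} = - \frac{43}{10992}$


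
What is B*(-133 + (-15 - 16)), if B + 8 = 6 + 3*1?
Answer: -164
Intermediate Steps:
B = 1 (B = -8 + (6 + 3*1) = -8 + (6 + 3) = -8 + 9 = 1)
B*(-133 + (-15 - 16)) = 1*(-133 + (-15 - 16)) = 1*(-133 - 31) = 1*(-164) = -164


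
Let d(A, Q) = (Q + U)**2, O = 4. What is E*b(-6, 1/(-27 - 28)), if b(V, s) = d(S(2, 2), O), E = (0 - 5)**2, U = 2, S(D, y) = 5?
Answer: 900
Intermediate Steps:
E = 25 (E = (-5)**2 = 25)
d(A, Q) = (2 + Q)**2 (d(A, Q) = (Q + 2)**2 = (2 + Q)**2)
b(V, s) = 36 (b(V, s) = (2 + 4)**2 = 6**2 = 36)
E*b(-6, 1/(-27 - 28)) = 25*36 = 900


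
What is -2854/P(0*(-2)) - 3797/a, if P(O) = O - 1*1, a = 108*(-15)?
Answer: 4627277/1620 ≈ 2856.3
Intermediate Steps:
a = -1620
P(O) = -1 + O (P(O) = O - 1 = -1 + O)
-2854/P(0*(-2)) - 3797/a = -2854/(-1 + 0*(-2)) - 3797/(-1620) = -2854/(-1 + 0) - 3797*(-1/1620) = -2854/(-1) + 3797/1620 = -2854*(-1) + 3797/1620 = 2854 + 3797/1620 = 4627277/1620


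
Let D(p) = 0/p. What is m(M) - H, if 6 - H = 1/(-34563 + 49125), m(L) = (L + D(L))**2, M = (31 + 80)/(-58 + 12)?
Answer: -2729317/15406596 ≈ -0.17715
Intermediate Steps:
D(p) = 0
M = -111/46 (M = 111/(-46) = 111*(-1/46) = -111/46 ≈ -2.4130)
m(L) = L**2 (m(L) = (L + 0)**2 = L**2)
H = 87371/14562 (H = 6 - 1/(-34563 + 49125) = 6 - 1/14562 = 87371/14562 ≈ 5.9999)
m(M) - H = (-111/46)**2 - 1*87371/14562 = 12321/2116 - 87371/14562 = -2729317/15406596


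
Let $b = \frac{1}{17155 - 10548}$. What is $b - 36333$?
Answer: $- \frac{240052130}{6607} \approx -36333.0$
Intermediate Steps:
$b = \frac{1}{6607} \approx 0.00015135$
$b - 36333 = \frac{1}{6607} - 36333 = - \frac{240052130}{6607}$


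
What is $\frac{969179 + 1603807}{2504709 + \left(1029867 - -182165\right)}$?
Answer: $\frac{2572986}{3716741} \approx 0.69227$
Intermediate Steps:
$\frac{969179 + 1603807}{2504709 + \left(1029867 - -182165\right)} = \frac{2572986}{2504709 + \left(1029867 + 182165\right)} = \frac{2572986}{2504709 + 1212032} = \frac{2572986}{3716741}$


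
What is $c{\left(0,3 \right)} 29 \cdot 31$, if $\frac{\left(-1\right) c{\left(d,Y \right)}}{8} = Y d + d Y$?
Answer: $0$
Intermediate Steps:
$c{\left(d,Y \right)} = - 16 Y d$ ($c{\left(d,Y \right)} = - 8 \left(Y d + d Y\right) = - 8 \left(Y d + Y d\right) = - 8 \cdot 2 Y d = - 16 Y d$)
$c{\left(0,3 \right)} 29 \cdot 31 = \left(-16\right) 3 \cdot 0 \cdot 29 \cdot 31 = 0 \cdot 29 \cdot 31 = 0 \cdot 31 = 0$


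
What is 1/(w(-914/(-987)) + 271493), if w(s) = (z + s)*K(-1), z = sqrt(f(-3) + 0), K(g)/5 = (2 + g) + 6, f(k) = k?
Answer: 5398196703/1465747653379564 - 695835*I*sqrt(3)/1465747653379564 ≈ 3.6829e-6 - 8.2226e-10*I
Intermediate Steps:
K(g) = 40 + 5*g (K(g) = 5*((2 + g) + 6) = 5*(8 + g) = 40 + 5*g)
z = I*sqrt(3) (z = sqrt(-3 + 0) = sqrt(-3) = I*sqrt(3) ≈ 1.732*I)
w(s) = 35*s + 35*I*sqrt(3) (w(s) = (I*sqrt(3) + s)*(40 + 5*(-1)) = (s + I*sqrt(3))*(40 - 5) = (s + I*sqrt(3))*35 = 35*s + 35*I*sqrt(3))
1/(w(-914/(-987)) + 271493) = 1/((35*(-914/(-987)) + 35*I*sqrt(3)) + 271493) = 1/((35*(-914*(-1/987)) + 35*I*sqrt(3)) + 271493) = 1/((35*(914/987) + 35*I*sqrt(3)) + 271493) = 1/((4570/141 + 35*I*sqrt(3)) + 271493) = 1/(38285083/141 + 35*I*sqrt(3))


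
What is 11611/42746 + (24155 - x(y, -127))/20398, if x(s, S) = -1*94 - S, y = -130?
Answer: 90568585/62280922 ≈ 1.4542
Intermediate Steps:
x(s, S) = -94 - S
11611/42746 + (24155 - x(y, -127))/20398 = 11611/42746 + (24155 - (-94 - 1*(-127)))/20398 = 11611*(1/42746) + (24155 - (-94 + 127))*(1/20398) = 11611/42746 + (24155 - 1*33)*(1/20398) = 11611/42746 + (24155 - 33)*(1/20398) = 11611/42746 + 24122*(1/20398) = 11611/42746 + 1723/1457 = 90568585/62280922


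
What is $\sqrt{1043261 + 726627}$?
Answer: $4 \sqrt{110618} \approx 1330.4$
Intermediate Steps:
$\sqrt{1043261 + 726627} = \sqrt{1769888} = 4 \sqrt{110618}$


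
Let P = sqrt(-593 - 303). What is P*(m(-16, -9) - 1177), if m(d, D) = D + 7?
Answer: -9432*I*sqrt(14) ≈ -35291.0*I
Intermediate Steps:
m(d, D) = 7 + D
P = 8*I*sqrt(14) (P = sqrt(-896) = 8*I*sqrt(14) ≈ 29.933*I)
P*(m(-16, -9) - 1177) = (8*I*sqrt(14))*((7 - 9) - 1177) = (8*I*sqrt(14))*(-2 - 1177) = (8*I*sqrt(14))*(-1179) = -9432*I*sqrt(14)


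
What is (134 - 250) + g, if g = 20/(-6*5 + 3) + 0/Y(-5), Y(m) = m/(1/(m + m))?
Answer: -3152/27 ≈ -116.74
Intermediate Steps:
Y(m) = 2*m**2 (Y(m) = m/(1/(2*m)) = m/((1/(2*m))) = m*(2*m) = 2*m**2)
g = -20/27 (g = 20/(-6*5 + 3) + 0/((2*(-5)**2)) = 20/(-30 + 3) + 0/((2*25)) = 20/(-27) + 0/50 = 20*(-1/27) + 0*(1/50) = -20/27 + 0 = -20/27 ≈ -0.74074)
(134 - 250) + g = (134 - 250) - 20/27 = -116 - 20/27 = -3152/27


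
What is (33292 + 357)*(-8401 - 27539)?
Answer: -1209345060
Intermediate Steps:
(33292 + 357)*(-8401 - 27539) = 33649*(-35940) = -1209345060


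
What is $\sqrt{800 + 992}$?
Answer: $16 \sqrt{7} \approx 42.332$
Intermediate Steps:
$\sqrt{800 + 992} = \sqrt{1792} = 16 \sqrt{7}$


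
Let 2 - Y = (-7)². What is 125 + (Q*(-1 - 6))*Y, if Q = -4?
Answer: -1191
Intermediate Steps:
Y = -47 (Y = 2 - 1*(-7)² = 2 - 1*49 = 2 - 49 = -47)
125 + (Q*(-1 - 6))*Y = 125 - 4*(-1 - 6)*(-47) = 125 - 4*(-7)*(-47) = 125 + 28*(-47) = 125 - 1316 = -1191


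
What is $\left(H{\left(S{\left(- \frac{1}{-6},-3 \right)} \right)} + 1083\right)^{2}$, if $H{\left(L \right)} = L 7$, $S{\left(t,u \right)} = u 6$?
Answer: $915849$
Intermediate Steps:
$S{\left(t,u \right)} = 6 u$
$H{\left(L \right)} = 7 L$
$\left(H{\left(S{\left(- \frac{1}{-6},-3 \right)} \right)} + 1083\right)^{2} = \left(7 \cdot 6 \left(-3\right) + 1083\right)^{2} = \left(7 \left(-18\right) + 1083\right)^{2} = \left(-126 + 1083\right)^{2} = 957^{2} = 915849$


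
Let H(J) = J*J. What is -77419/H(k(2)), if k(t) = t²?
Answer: -77419/16 ≈ -4838.7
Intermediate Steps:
H(J) = J²
-77419/H(k(2)) = -77419/((2²)²) = -77419/(4²) = -77419/16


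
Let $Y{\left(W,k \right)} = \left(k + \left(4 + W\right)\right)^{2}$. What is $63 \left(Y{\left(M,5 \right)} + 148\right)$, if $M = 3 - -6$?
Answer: $29736$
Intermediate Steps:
$M = 9$ ($M = 3 + 6 = 9$)
$Y{\left(W,k \right)} = \left(4 + W + k\right)^{2}$
$63 \left(Y{\left(M,5 \right)} + 148\right) = 63 \left(\left(4 + 9 + 5\right)^{2} + 148\right) = 63 \left(18^{2} + 148\right) = 63 \left(324 + 148\right) = 63 \cdot 472 = 29736$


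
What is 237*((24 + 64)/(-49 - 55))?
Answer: -2607/13 ≈ -200.54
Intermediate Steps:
237*((24 + 64)/(-49 - 55)) = 237*(88/(-104)) = 237*(88*(-1/104)) = 237*(-11/13) = -2607/13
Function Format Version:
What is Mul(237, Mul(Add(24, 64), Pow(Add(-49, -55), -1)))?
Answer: Rational(-2607, 13) ≈ -200.54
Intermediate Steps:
Mul(237, Mul(Add(24, 64), Pow(Add(-49, -55), -1))) = Mul(237, Mul(88, Pow(-104, -1))) = Mul(237, Mul(88, Rational(-1, 104))) = Mul(237, Rational(-11, 13)) = Rational(-2607, 13)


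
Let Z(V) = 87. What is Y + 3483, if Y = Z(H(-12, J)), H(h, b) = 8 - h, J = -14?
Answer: 3570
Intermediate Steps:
Y = 87
Y + 3483 = 87 + 3483 = 3570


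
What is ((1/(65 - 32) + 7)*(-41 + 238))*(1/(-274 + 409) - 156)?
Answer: -962480536/4455 ≈ -2.1605e+5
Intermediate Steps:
((1/(65 - 32) + 7)*(-41 + 238))*(1/(-274 + 409) - 156) = ((1/33 + 7)*197)*(1/135 - 156) = ((232/33)*197)*(-21059/135) = (45704/33)*(-21059/135) = -962480536/4455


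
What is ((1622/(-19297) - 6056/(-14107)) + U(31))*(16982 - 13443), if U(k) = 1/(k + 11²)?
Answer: 51518449741265/41377862408 ≈ 1245.1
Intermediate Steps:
U(k) = 1/(121 + k) (U(k) = 1/(k + 121) = 1/(121 + k))
((1622/(-19297) - 6056/(-14107)) + U(31))*(16982 - 13443) = ((1622/(-19297) - 6056/(-14107)) + 1/(121 + 31))*(16982 - 13443) = ((1622*(-1/19297) - 6056*(-1/14107)) + 1/152)*3539 = ((-1622/19297 + 6056/14107) + 1/152)*3539 = (93981078/272222779 + 1/152)*3539 = (14557346635/41377862408)*3539 = 51518449741265/41377862408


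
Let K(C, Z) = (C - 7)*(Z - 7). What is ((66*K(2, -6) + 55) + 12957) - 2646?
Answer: 14656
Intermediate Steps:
K(C, Z) = (-7 + C)*(-7 + Z)
((66*K(2, -6) + 55) + 12957) - 2646 = ((66*(49 - 7*2 - 7*(-6) + 2*(-6)) + 55) + 12957) - 2646 = ((66*(49 - 14 + 42 - 12) + 55) + 12957) - 2646 = ((66*65 + 55) + 12957) - 2646 = ((4290 + 55) + 12957) - 2646 = (4345 + 12957) - 2646 = 17302 - 2646 = 14656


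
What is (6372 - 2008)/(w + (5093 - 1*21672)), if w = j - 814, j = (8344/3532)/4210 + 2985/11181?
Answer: -30231308033020/120486950682679 ≈ -0.25091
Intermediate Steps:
j = 1853308686/6927430805 (j = (8344*(1/3532))*(1/4210) + 2985*(1/11181) = (2086/883)*(1/4210) + 995/3727 = 1043/1858715 + 995/3727 = 1853308686/6927430805 ≈ 0.26753)
w = -5637075366584/6927430805 (w = 1853308686/6927430805 - 814 = -5637075366584/6927430805 ≈ -813.73)
(6372 - 2008)/(w + (5093 - 1*21672)) = (6372 - 2008)/(-5637075366584/6927430805 + (5093 - 1*21672)) = 4364/(-5637075366584/6927430805 + (5093 - 21672)) = 4364/(-5637075366584/6927430805 - 16579) = 4364/(-120486950682679/6927430805) = 4364*(-6927430805/120486950682679) = -30231308033020/120486950682679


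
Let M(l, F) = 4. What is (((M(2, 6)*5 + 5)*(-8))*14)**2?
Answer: 7840000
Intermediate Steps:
(((M(2, 6)*5 + 5)*(-8))*14)**2 = (((4*5 + 5)*(-8))*14)**2 = (((20 + 5)*(-8))*14)**2 = ((25*(-8))*14)**2 = (-200*14)**2 = (-2800)**2 = 7840000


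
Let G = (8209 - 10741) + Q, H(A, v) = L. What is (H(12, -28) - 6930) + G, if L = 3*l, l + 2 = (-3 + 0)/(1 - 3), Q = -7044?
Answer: -33015/2 ≈ -16508.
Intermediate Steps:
l = -½ (l = -2 + (-3 + 0)/(1 - 3) = -2 - 3/(-2) = -2 - 3*(-½) = -2 + 3/2 = -½ ≈ -0.50000)
L = -3/2 (L = 3*(-½) = -3/2 ≈ -1.5000)
H(A, v) = -3/2
G = -9576 (G = (8209 - 10741) - 7044 = -2532 - 7044 = -9576)
(H(12, -28) - 6930) + G = (-3/2 - 6930) - 9576 = -13863/2 - 9576 = -33015/2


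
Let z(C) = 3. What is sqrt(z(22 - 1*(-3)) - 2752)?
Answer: I*sqrt(2749) ≈ 52.431*I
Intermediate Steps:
sqrt(z(22 - 1*(-3)) - 2752) = sqrt(3 - 2752) = sqrt(-2749) = I*sqrt(2749)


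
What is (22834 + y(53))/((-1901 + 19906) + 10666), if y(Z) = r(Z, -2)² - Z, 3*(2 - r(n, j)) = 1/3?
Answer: 1845550/2322351 ≈ 0.79469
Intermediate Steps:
r(n, j) = 17/9 (r(n, j) = 2 - ⅓/3 = 2 - ⅓*⅓ = 2 - ⅑ = 17/9)
y(Z) = 289/81 - Z (y(Z) = (17/9)² - Z = 289/81 - Z)
(22834 + y(53))/((-1901 + 19906) + 10666) = (22834 + (289/81 - 1*53))/((-1901 + 19906) + 10666) = (22834 + (289/81 - 53))/(18005 + 10666) = (22834 - 4004/81)/28671 = (1845550/81)*(1/28671) = 1845550/2322351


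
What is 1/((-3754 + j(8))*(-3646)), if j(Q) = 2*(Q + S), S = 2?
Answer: 1/13614164 ≈ 7.3453e-8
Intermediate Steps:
j(Q) = 4 + 2*Q (j(Q) = 2*(Q + 2) = 2*(2 + Q) = 4 + 2*Q)
1/((-3754 + j(8))*(-3646)) = 1/((-3754 + (4 + 2*8))*(-3646)) = -1/3646/(-3754 + (4 + 16)) = -1/3646/(-3754 + 20) = -1/3646/(-3734) = -1/3734*(-1/3646) = 1/13614164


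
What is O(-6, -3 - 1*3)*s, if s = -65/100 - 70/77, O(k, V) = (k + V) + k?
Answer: 3087/110 ≈ 28.064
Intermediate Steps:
O(k, V) = V + 2*k (O(k, V) = (V + k) + k = V + 2*k)
s = -343/220 (s = -65*1/100 - 70*1/77 = -13/20 - 10/11 = -343/220 ≈ -1.5591)
O(-6, -3 - 1*3)*s = ((-3 - 1*3) + 2*(-6))*(-343/220) = ((-3 - 3) - 12)*(-343/220) = (-6 - 12)*(-343/220) = -18*(-343/220) = 3087/110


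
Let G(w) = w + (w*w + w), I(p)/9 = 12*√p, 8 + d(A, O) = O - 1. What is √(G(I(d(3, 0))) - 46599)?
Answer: √(-151575 + 648*I) ≈ 0.8322 + 389.33*I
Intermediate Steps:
d(A, O) = -9 + O (d(A, O) = -8 + (O - 1) = -8 + (-1 + O) = -9 + O)
I(p) = 108*√p (I(p) = 9*(12*√p) = 108*√p)
G(w) = w² + 2*w (G(w) = w + (w² + w) = w + (w + w²) = w² + 2*w)
√(G(I(d(3, 0))) - 46599) = √((108*√(-9 + 0))*(2 + 108*√(-9 + 0)) - 46599) = √((108*√(-9))*(2 + 108*√(-9)) - 46599) = √((108*(3*I))*(2 + 108*(3*I)) - 46599) = √((324*I)*(2 + 324*I) - 46599) = √(324*I*(2 + 324*I) - 46599) = √(-46599 + 324*I*(2 + 324*I))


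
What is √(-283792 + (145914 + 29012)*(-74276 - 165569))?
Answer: I*√41955410262 ≈ 2.0483e+5*I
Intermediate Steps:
√(-283792 + (145914 + 29012)*(-74276 - 165569)) = √(-283792 + 174926*(-239845)) = √(-283792 - 41955126470) = √(-41955410262) = I*√41955410262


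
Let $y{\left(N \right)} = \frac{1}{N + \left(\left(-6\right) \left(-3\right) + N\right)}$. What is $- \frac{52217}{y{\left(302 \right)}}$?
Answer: $-32478974$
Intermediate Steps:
$y{\left(N \right)} = \frac{1}{18 + 2 N}$ ($y{\left(N \right)} = \frac{1}{N + \left(18 + N\right)} = \frac{1}{18 + 2 N}$)
$- \frac{52217}{y{\left(302 \right)}} = - \frac{52217}{\frac{1}{2} \frac{1}{9 + 302}} = - \frac{52217}{\frac{1}{2} \cdot \frac{1}{311}} = - 52217 \frac{1}{\frac{1}{622}} = \left(-52217\right) 622 = -32478974$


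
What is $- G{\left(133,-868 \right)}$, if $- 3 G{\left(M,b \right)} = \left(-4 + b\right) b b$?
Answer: $- \frac{656985728}{3} \approx -2.19 \cdot 10^{8}$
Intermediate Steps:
$G{\left(M,b \right)} = - \frac{b^{2} \left(-4 + b\right)}{3}$ ($G{\left(M,b \right)} = - \frac{\left(-4 + b\right) b b}{3} = - \frac{b \left(-4 + b\right) b}{3} = - \frac{b^{2} \left(-4 + b\right)}{3}$)
$- G{\left(133,-868 \right)} = - \frac{\left(-868\right)^{2} \left(4 - -868\right)}{3} = - \frac{753424 \left(4 + 868\right)}{3} = - \frac{753424 \cdot 872}{3} = \left(-1\right) \frac{656985728}{3} = - \frac{656985728}{3}$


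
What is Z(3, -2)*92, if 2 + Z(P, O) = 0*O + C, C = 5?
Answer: 276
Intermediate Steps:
Z(P, O) = 3 (Z(P, O) = -2 + (0*O + 5) = -2 + (0 + 5) = -2 + 5 = 3)
Z(3, -2)*92 = 3*92 = 276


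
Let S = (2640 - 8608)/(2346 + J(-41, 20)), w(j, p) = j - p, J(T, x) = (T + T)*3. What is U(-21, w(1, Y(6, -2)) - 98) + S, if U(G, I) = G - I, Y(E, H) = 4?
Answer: 40508/525 ≈ 77.158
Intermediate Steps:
J(T, x) = 6*T (J(T, x) = (2*T)*3 = 6*T)
S = -1492/525 (S = (2640 - 8608)/(2346 + 6*(-41)) = -5968/(2346 - 246) = -5968/2100 = -5968*1/2100 = -1492/525 ≈ -2.8419)
U(-21, w(1, Y(6, -2)) - 98) + S = (-21 - ((1 - 1*4) - 98)) - 1492/525 = (-21 - ((1 - 4) - 98)) - 1492/525 = (-21 - (-3 - 98)) - 1492/525 = (-21 - 1*(-101)) - 1492/525 = (-21 + 101) - 1492/525 = 80 - 1492/525 = 40508/525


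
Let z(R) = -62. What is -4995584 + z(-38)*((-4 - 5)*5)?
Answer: -4992794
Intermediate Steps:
-4995584 + z(-38)*((-4 - 5)*5) = -4995584 - 62*(-4 - 5)*5 = -4995584 - (-558)*5 = -4995584 - 62*(-45) = -4995584 + 2790 = -4992794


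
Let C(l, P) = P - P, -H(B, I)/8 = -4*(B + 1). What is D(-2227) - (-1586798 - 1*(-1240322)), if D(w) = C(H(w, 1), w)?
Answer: 346476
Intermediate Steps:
H(B, I) = 32 + 32*B (H(B, I) = -(-32)*(B + 1) = -(-32)*(1 + B) = -8*(-4 - 4*B) = 32 + 32*B)
C(l, P) = 0
D(w) = 0
D(-2227) - (-1586798 - 1*(-1240322)) = 0 - (-1586798 - 1*(-1240322)) = 0 - (-1586798 + 1240322) = 0 - 1*(-346476) = 0 + 346476 = 346476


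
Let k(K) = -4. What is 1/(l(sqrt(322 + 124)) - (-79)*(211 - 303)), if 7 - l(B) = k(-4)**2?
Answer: -1/7277 ≈ -0.00013742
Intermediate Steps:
l(B) = -9 (l(B) = 7 - 1*(-4)**2 = 7 - 1*16 = 7 - 16 = -9)
1/(l(sqrt(322 + 124)) - (-79)*(211 - 303)) = 1/(-9 - (-79)*(211 - 303)) = 1/(-9 - (-79)*(-92)) = 1/(-9 - 1*7268) = 1/(-9 - 7268) = 1/(-7277) = -1/7277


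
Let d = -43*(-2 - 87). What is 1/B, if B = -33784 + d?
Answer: -1/29957 ≈ -3.3381e-5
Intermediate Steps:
d = 3827 (d = -43*(-89) = 3827)
B = -29957 (B = -33784 + 3827 = -29957)
1/B = 1/(-29957) = -1/29957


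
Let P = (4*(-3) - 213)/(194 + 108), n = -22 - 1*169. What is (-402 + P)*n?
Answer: 23231139/302 ≈ 76924.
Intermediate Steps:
n = -191 (n = -22 - 169 = -191)
P = -225/302 (P = (-12 - 213)/302 = -225*1/302 = -225/302 ≈ -0.74503)
(-402 + P)*n = (-402 - 225/302)*(-191) = -121629/302*(-191) = 23231139/302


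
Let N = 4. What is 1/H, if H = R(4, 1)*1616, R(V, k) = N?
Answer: 1/6464 ≈ 0.00015470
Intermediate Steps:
R(V, k) = 4
H = 6464 (H = 4*1616 = 6464)
1/H = 1/6464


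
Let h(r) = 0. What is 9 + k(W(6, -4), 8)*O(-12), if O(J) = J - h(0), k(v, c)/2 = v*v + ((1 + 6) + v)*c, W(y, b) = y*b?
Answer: -10551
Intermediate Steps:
W(y, b) = b*y
k(v, c) = 2*v² + 2*c*(7 + v) (k(v, c) = 2*(v*v + ((1 + 6) + v)*c) = 2*(v² + (7 + v)*c) = 2*(v² + c*(7 + v)) = 2*v² + 2*c*(7 + v))
O(J) = J (O(J) = J - 1*0 = J + 0 = J)
9 + k(W(6, -4), 8)*O(-12) = 9 + (2*(-4*6)² + 14*8 + 2*8*(-4*6))*(-12) = 9 + (2*(-24)² + 112 + 2*8*(-24))*(-12) = 9 + (2*576 + 112 - 384)*(-12) = 9 + (1152 + 112 - 384)*(-12) = 9 + 880*(-12) = 9 - 10560 = -10551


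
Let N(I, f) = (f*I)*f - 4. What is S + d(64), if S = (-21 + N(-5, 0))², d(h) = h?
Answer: 689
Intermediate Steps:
N(I, f) = -4 + I*f² (N(I, f) = (I*f)*f - 4 = I*f² - 4 = -4 + I*f²)
S = 625 (S = (-21 + (-4 - 5*0²))² = (-21 + (-4 - 5*0))² = (-21 + (-4 + 0))² = (-21 - 4)² = (-25)² = 625)
S + d(64) = 625 + 64 = 689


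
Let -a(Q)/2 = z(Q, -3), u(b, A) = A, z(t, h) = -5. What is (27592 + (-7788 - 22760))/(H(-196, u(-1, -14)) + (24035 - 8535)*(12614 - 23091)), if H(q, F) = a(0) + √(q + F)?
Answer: 6857645092/376737794205433 + 1478*I*√210/13185822797190155 ≈ 1.8203e-5 + 1.6243e-12*I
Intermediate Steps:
a(Q) = 10 (a(Q) = -2*(-5) = 10)
H(q, F) = 10 + √(F + q) (H(q, F) = 10 + √(q + F) = 10 + √(F + q))
(27592 + (-7788 - 22760))/(H(-196, u(-1, -14)) + (24035 - 8535)*(12614 - 23091)) = (27592 + (-7788 - 22760))/((10 + √(-14 - 196)) + (24035 - 8535)*(12614 - 23091)) = (27592 - 30548)/((10 + √(-210)) + 15500*(-10477)) = -2956/((10 + I*√210) - 162393500) = -2956/(-162393490 + I*√210)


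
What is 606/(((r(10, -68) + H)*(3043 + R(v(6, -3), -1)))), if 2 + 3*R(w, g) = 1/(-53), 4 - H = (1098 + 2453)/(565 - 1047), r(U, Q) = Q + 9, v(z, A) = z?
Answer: -2580146/616997615 ≈ -0.0041818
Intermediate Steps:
r(U, Q) = 9 + Q
H = 5479/482 (H = 4 - (1098 + 2453)/(565 - 1047) = 4 - 3551/(-482) = 4 - 3551*(-1)/482 = 4 - 1*(-3551/482) = 4 + 3551/482 = 5479/482 ≈ 11.367)
R(w, g) = -107/159 (R(w, g) = -2/3 + (1/(-53))/3 = -2/3 + (1*(-1/53))/3 = -2/3 + (1/3)*(-1/53) = -2/3 - 1/159 = -107/159)
606/(((r(10, -68) + H)*(3043 + R(v(6, -3), -1)))) = 606/((((9 - 68) + 5479/482)*(3043 - 107/159))) = 606/(((-59 + 5479/482)*(483730/159))) = 606/((-22959/482*483730/159)) = 606/(-1850992845/12773) = 606*(-12773/1850992845) = -2580146/616997615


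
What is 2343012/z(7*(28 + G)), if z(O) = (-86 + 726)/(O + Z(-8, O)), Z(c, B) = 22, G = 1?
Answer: 26358885/32 ≈ 8.2372e+5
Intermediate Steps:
z(O) = 640/(22 + O) (z(O) = (-86 + 726)/(O + 22) = 640/(22 + O))
2343012/z(7*(28 + G)) = 2343012/((640/(22 + 7*(28 + 1)))) = 2343012/((640/(22 + 7*29))) = 2343012/((640/(22 + 203))) = 2343012/((640/225)) = 2343012/((640*(1/225))) = 2343012/(128/45) = 2343012*(45/128) = 26358885/32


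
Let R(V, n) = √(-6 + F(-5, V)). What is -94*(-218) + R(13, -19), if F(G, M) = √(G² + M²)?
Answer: 20492 + √(-6 + √194) ≈ 20495.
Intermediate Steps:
R(V, n) = √(-6 + √(25 + V²)) (R(V, n) = √(-6 + √((-5)² + V²)) = √(-6 + √(25 + V²)))
-94*(-218) + R(13, -19) = -94*(-218) + √(-6 + √(25 + 13²)) = 20492 + √(-6 + √(25 + 169)) = 20492 + √(-6 + √194)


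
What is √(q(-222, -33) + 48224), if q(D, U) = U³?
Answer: √12287 ≈ 110.85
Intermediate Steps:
√(q(-222, -33) + 48224) = √((-33)³ + 48224) = √(-35937 + 48224) = √12287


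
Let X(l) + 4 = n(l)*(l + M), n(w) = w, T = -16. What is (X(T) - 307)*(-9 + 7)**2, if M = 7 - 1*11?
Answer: 36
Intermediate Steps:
M = -4 (M = 7 - 11 = -4)
X(l) = -4 + l*(-4 + l) (X(l) = -4 + l*(l - 4) = -4 + l*(-4 + l))
(X(T) - 307)*(-9 + 7)**2 = ((-4 + (-16)**2 - 4*(-16)) - 307)*(-9 + 7)**2 = ((-4 + 256 + 64) - 307)*(-2)**2 = (316 - 307)*4 = 9*4 = 36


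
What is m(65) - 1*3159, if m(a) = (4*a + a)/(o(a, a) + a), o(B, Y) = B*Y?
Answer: -208489/66 ≈ -3158.9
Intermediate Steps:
m(a) = 5*a/(a + a**2) (m(a) = (4*a + a)/(a*a + a) = (5*a)/(a**2 + a) = (5*a)/(a + a**2) = 5*a/(a + a**2))
m(65) - 1*3159 = 5/(1 + 65) - 1*3159 = 5/66 - 3159 = -208489/66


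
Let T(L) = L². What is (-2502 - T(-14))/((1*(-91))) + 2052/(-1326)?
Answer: 3344/119 ≈ 28.101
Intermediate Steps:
(-2502 - T(-14))/((1*(-91))) + 2052/(-1326) = (-2502 - 1*(-14)²)/((1*(-91))) + 2052/(-1326) = (-2502 - 1*196)/(-91) + 2052*(-1/1326) = (-2502 - 196)*(-1/91) - 342/221 = -2698*(-1/91) - 342/221 = 2698/91 - 342/221 = 3344/119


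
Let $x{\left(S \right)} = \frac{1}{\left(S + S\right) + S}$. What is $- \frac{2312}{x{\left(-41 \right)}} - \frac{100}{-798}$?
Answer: $\frac{113466074}{399} \approx 2.8438 \cdot 10^{5}$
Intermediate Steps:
$x{\left(S \right)} = \frac{1}{3 S}$ ($x{\left(S \right)} = \frac{1}{2 S + S} = \frac{1}{3 S}$)
$- \frac{2312}{x{\left(-41 \right)}} - \frac{100}{-798} = - \frac{2312}{\frac{1}{3} \frac{1}{-41}} - \frac{100}{-798} = - \frac{2312}{\frac{1}{3} \left(- \frac{1}{41}\right)} - - \frac{50}{399} = - \frac{2312}{- \frac{1}{123}} + \frac{50}{399} = \left(-2312\right) \left(-123\right) + \frac{50}{399} = 284376 + \frac{50}{399} = \frac{113466074}{399}$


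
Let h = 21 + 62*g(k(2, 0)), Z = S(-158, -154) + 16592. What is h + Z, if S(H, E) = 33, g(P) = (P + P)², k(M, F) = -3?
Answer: 18878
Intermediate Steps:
g(P) = 4*P² (g(P) = (2*P)² = 4*P²)
Z = 16625 (Z = 33 + 16592 = 16625)
h = 2253 (h = 21 + 62*(4*(-3)²) = 21 + 62*(4*9) = 21 + 62*36 = 21 + 2232 = 2253)
h + Z = 2253 + 16625 = 18878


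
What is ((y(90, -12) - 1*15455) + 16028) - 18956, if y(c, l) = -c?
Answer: -18473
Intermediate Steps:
((y(90, -12) - 1*15455) + 16028) - 18956 = ((-1*90 - 1*15455) + 16028) - 18956 = ((-90 - 15455) + 16028) - 18956 = (-15545 + 16028) - 18956 = 483 - 18956 = -18473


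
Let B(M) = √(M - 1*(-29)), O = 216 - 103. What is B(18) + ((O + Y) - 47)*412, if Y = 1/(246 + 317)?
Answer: 15309508/563 + √47 ≈ 27200.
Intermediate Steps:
O = 113
B(M) = √(29 + M) (B(M) = √(M + 29) = √(29 + M))
Y = 1/563 ≈ 0.0017762
B(18) + ((O + Y) - 47)*412 = √(29 + 18) + ((113 + 1/563) - 47)*412 = √47 + (63620/563 - 47)*412 = √47 + (37159/563)*412 = √47 + 15309508/563 = 15309508/563 + √47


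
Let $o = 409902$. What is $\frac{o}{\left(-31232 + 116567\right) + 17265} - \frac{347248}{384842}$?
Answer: $\frac{10176655057}{3290399100} \approx 3.0928$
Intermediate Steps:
$\frac{o}{\left(-31232 + 116567\right) + 17265} - \frac{347248}{384842} = \frac{409902}{\left(-31232 + 116567\right) + 17265} - \frac{347248}{384842} = \frac{409902}{85335 + 17265} - \frac{173624}{192421} = \frac{409902}{102600} - \frac{173624}{192421} = 409902 \cdot \frac{1}{102600} - \frac{173624}{192421} = \frac{68317}{17100} - \frac{173624}{192421} = \frac{10176655057}{3290399100}$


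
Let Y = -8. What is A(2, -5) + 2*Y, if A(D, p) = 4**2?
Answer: 0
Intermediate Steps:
A(D, p) = 16
A(2, -5) + 2*Y = 16 + 2*(-8) = 16 - 16 = 0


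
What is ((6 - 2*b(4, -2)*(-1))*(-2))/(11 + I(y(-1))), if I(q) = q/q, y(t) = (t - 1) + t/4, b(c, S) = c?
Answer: -7/3 ≈ -2.3333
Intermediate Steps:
y(t) = -1 + 5*t/4 (y(t) = (-1 + t) + t*(1/4) = (-1 + t) + t/4 = -1 + 5*t/4)
I(q) = 1
((6 - 2*b(4, -2)*(-1))*(-2))/(11 + I(y(-1))) = ((6 - 2*4*(-1))*(-2))/(11 + 1) = ((6 - 8*(-1))*(-2))/12 = ((6 + 8)*(-2))*(1/12) = (14*(-2))*(1/12) = -28*1/12 = -7/3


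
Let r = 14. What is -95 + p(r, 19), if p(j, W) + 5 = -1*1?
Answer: -101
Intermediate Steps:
p(j, W) = -6 (p(j, W) = -5 - 1*1 = -5 - 1 = -6)
-95 + p(r, 19) = -95 - 6 = -101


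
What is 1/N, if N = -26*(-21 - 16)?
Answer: 1/962 ≈ 0.0010395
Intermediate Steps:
N = 962 (N = -26*(-37) = 962)
1/N = 1/962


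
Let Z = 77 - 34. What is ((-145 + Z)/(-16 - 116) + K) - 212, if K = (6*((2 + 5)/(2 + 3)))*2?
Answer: -21387/110 ≈ -194.43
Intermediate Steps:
Z = 43
K = 84/5 (K = (6*(7/5))*2 = (42/5)*2 = 84/5 ≈ 16.800)
((-145 + Z)/(-16 - 116) + K) - 212 = ((-145 + 43)/(-16 - 116) + 84/5) - 212 = (-102/(-132) + 84/5) - 212 = (-102*(-1/132) + 84/5) - 212 = (17/22 + 84/5) - 212 = 1933/110 - 212 = -21387/110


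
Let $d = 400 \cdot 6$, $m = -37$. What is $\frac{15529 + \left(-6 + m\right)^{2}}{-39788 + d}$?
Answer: $- \frac{8689}{18694} \approx -0.4648$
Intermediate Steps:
$d = 2400$
$\frac{15529 + \left(-6 + m\right)^{2}}{-39788 + d} = \frac{15529 + \left(-6 - 37\right)^{2}}{-39788 + 2400} = \frac{15529 + \left(-43\right)^{2}}{-37388} = \left(15529 + 1849\right) \left(- \frac{1}{37388}\right) = 17378 \left(- \frac{1}{37388}\right) = - \frac{8689}{18694}$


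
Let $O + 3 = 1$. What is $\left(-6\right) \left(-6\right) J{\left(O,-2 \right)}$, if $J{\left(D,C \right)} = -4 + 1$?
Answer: $-108$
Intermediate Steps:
$O = -2$ ($O = -3 + 1 = -2$)
$J{\left(D,C \right)} = -3$
$\left(-6\right) \left(-6\right) J{\left(O,-2 \right)} = \left(-6\right) \left(-6\right) \left(-3\right) = 36 \left(-3\right) = -108$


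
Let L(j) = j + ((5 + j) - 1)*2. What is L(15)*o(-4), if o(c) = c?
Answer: -212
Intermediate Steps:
L(j) = 8 + 3*j (L(j) = j + (4 + j)*2 = j + (8 + 2*j) = 8 + 3*j)
L(15)*o(-4) = (8 + 3*15)*(-4) = (8 + 45)*(-4) = 53*(-4) = -212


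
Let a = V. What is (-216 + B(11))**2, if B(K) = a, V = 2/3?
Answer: 417316/9 ≈ 46368.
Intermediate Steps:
V = 2/3 (V = 2*(1/3) = 2/3 ≈ 0.66667)
a = 2/3 ≈ 0.66667
B(K) = 2/3
(-216 + B(11))**2 = (-216 + 2/3)**2 = (-646/3)**2 = 417316/9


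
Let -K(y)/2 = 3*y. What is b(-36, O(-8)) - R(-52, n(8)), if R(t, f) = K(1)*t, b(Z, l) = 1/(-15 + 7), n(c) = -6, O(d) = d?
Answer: -2497/8 ≈ -312.13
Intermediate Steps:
K(y) = -6*y
b(Z, l) = -⅛ (b(Z, l) = 1/(-8) = -⅛)
R(t, f) = -6*t (R(t, f) = (-6*1)*t = -6*t)
b(-36, O(-8)) - R(-52, n(8)) = -⅛ - (-6)*(-52) = -⅛ - 1*312 = -⅛ - 312 = -2497/8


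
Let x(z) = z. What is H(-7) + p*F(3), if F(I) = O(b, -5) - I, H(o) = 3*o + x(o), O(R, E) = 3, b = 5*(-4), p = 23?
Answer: -28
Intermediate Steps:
b = -20
H(o) = 4*o (H(o) = 3*o + o = 4*o)
F(I) = 3 - I
H(-7) + p*F(3) = 4*(-7) + 23*(3 - 1*3) = -28 + 23*(3 - 3) = -28 + 23*0 = -28 + 0 = -28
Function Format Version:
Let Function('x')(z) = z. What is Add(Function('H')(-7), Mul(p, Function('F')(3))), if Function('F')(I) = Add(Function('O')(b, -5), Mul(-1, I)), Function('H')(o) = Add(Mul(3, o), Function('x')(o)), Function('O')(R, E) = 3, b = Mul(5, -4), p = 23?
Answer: -28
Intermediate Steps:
b = -20
Function('H')(o) = Mul(4, o) (Function('H')(o) = Add(Mul(3, o), o) = Mul(4, o))
Function('F')(I) = Add(3, Mul(-1, I))
Add(Function('H')(-7), Mul(p, Function('F')(3))) = Add(Mul(4, -7), Mul(23, Add(3, Mul(-1, 3)))) = Add(-28, Mul(23, Add(3, -3))) = Add(-28, Mul(23, 0)) = Add(-28, 0) = -28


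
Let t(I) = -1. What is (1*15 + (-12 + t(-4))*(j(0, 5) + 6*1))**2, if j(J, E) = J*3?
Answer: 3969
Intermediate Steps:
j(J, E) = 3*J
(1*15 + (-12 + t(-4))*(j(0, 5) + 6*1))**2 = (1*15 + (-12 - 1)*(3*0 + 6*1))**2 = (15 - 13*(0 + 6))**2 = (15 - 13*6)**2 = (15 - 78)**2 = (-63)**2 = 3969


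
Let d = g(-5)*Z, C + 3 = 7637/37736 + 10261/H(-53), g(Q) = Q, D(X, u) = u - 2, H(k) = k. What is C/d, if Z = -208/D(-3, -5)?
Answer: 51879821/39245440 ≈ 1.3219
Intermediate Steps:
D(X, u) = -2 + u
C = -7411403/37736 (C = -3 + (7637/37736 + 10261/(-53)) = -3 + (7637*(1/37736) + 10261*(-1/53)) = -3 + (7637/37736 - 10261/53) = -3 - 7298195/37736 = -7411403/37736 ≈ -196.40)
Z = 208/7 (Z = -208/(-2 - 5) = -208/(-7) = -208*(-⅐) = 208/7 ≈ 29.714)
d = -1040/7 (d = -5*208/7 = -1040/7 ≈ -148.57)
C/d = -7411403/(37736*(-1040/7)) = -7411403/37736*(-7/1040) = 51879821/39245440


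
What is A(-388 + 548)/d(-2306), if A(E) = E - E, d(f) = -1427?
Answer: 0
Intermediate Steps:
A(E) = 0
A(-388 + 548)/d(-2306) = 0/(-1427) = 0*(-1/1427) = 0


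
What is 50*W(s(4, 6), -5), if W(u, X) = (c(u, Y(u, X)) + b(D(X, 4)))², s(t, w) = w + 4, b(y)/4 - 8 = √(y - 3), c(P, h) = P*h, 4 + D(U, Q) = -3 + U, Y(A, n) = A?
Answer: 859200 + 52800*I*√15 ≈ 8.592e+5 + 2.0449e+5*I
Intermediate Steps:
D(U, Q) = -7 + U (D(U, Q) = -4 + (-3 + U) = -7 + U)
b(y) = 32 + 4*√(-3 + y) (b(y) = 32 + 4*√(y - 3) = 32 + 4*√(-3 + y))
s(t, w) = 4 + w
W(u, X) = (32 + u² + 4*√(-10 + X))² (W(u, X) = (u*u + (32 + 4*√(-3 + (-7 + X))))² = (u² + (32 + 4*√(-10 + X)))² = (32 + u² + 4*√(-10 + X))²)
50*W(s(4, 6), -5) = 50*(32 + (4 + 6)² + 4*√(-10 - 5))² = 50*(32 + 10² + 4*√(-15))² = 50*(32 + 100 + 4*(I*√15))² = 50*(32 + 100 + 4*I*√15)² = 50*(132 + 4*I*√15)²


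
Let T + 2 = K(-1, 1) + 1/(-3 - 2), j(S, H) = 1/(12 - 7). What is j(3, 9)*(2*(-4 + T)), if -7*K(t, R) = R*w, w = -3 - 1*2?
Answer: -384/175 ≈ -2.1943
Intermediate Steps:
j(S, H) = 1/5
w = -5 (w = -3 - 2 = -5)
K(t, R) = 5*R/7 (K(t, R) = -R*(-5)/7 = -(-5)*R/7 = 5*R/7)
T = -52/35 (T = -2 + ((5/7)*1 + 1/(-3 - 2)) = -2 + (5/7 + 1/(-5)) = -2 + (5/7 - 1/5) = -2 + 18/35 = -52/35 ≈ -1.4857)
j(3, 9)*(2*(-4 + T)) = (2*(-4 - 52/35))/5 = (2*(-192/35))/5 = (1/5)*(-384/35) = -384/175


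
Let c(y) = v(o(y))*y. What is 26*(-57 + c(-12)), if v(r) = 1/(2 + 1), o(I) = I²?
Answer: -1586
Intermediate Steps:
v(r) = ⅓ (v(r) = 1/3 = ⅓)
c(y) = y/3
26*(-57 + c(-12)) = 26*(-57 + (⅓)*(-12)) = 26*(-57 - 4) = 26*(-61) = -1586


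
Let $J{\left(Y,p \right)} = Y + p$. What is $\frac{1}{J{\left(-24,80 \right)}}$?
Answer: $\frac{1}{56} \approx 0.017857$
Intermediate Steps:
$\frac{1}{J{\left(-24,80 \right)}} = \frac{1}{-24 + 80} = \frac{1}{56}$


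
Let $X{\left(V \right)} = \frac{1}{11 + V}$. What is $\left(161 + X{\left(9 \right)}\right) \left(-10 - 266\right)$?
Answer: $- \frac{222249}{5} \approx -44450.0$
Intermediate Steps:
$\left(161 + X{\left(9 \right)}\right) \left(-10 - 266\right) = \left(161 + \frac{1}{11 + 9}\right) \left(-10 - 266\right) = \left(161 + \frac{1}{20}\right) \left(-276\right) = \frac{3221}{20} \left(-276\right) = - \frac{222249}{5}$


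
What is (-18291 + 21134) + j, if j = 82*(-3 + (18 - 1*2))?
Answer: 3909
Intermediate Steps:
j = 1066 (j = 82*(-3 + (18 - 2)) = 82*(-3 + 16) = 82*13 = 1066)
(-18291 + 21134) + j = (-18291 + 21134) + 1066 = 2843 + 1066 = 3909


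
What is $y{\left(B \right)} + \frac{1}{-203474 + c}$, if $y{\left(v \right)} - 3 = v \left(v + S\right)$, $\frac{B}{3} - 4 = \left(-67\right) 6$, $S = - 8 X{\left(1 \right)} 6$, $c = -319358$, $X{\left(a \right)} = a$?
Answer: $\frac{775334237231}{522832} \approx 1.483 \cdot 10^{6}$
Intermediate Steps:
$S = -48$ ($S = \left(-8\right) 1 \cdot 6 = \left(-8\right) 6 = -48$)
$B = -1194$ ($B = 12 + 3 \left(\left(-67\right) 6\right) = 12 + 3 \left(-402\right) = 12 - 1206 = -1194$)
$y{\left(v \right)} = 3 + v \left(-48 + v\right)$ ($y{\left(v \right)} = 3 + v \left(v - 48\right) = 3 + v \left(-48 + v\right)$)
$y{\left(B \right)} + \frac{1}{-203474 + c} = \left(3 + \left(-1194\right)^{2} - -57312\right) + \frac{1}{-203474 - 319358} = \left(3 + 1425636 + 57312\right) + \frac{1}{-522832} = 1482951 - \frac{1}{522832} = \frac{775334237231}{522832}$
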